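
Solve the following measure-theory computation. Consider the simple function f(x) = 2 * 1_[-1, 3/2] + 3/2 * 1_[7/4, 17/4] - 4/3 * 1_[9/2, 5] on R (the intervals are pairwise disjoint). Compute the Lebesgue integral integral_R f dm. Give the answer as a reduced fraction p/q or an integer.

For a simple function f = sum_i c_i * 1_{A_i} with disjoint A_i,
  integral f dm = sum_i c_i * m(A_i).
Lengths of the A_i:
  m(A_1) = 3/2 - (-1) = 5/2.
  m(A_2) = 17/4 - 7/4 = 5/2.
  m(A_3) = 5 - 9/2 = 1/2.
Contributions c_i * m(A_i):
  (2) * (5/2) = 5.
  (3/2) * (5/2) = 15/4.
  (-4/3) * (1/2) = -2/3.
Total: 5 + 15/4 - 2/3 = 97/12.

97/12


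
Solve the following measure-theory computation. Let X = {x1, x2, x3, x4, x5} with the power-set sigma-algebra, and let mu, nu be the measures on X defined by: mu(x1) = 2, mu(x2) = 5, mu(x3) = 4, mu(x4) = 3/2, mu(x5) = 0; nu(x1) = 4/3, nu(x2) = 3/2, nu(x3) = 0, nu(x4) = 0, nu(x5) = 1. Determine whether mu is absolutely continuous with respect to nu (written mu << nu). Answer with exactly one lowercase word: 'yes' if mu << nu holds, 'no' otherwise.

mu << nu means: every nu-null measurable set is also mu-null; equivalently, for every atom x, if nu({x}) = 0 then mu({x}) = 0.
Checking each atom:
  x1: nu = 4/3 > 0 -> no constraint.
  x2: nu = 3/2 > 0 -> no constraint.
  x3: nu = 0, mu = 4 > 0 -> violates mu << nu.
  x4: nu = 0, mu = 3/2 > 0 -> violates mu << nu.
  x5: nu = 1 > 0 -> no constraint.
The atom(s) x3, x4 violate the condition (nu = 0 but mu > 0). Therefore mu is NOT absolutely continuous w.r.t. nu.

no


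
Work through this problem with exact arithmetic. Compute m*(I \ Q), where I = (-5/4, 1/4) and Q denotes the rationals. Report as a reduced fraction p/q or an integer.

The interval I = (-5/4, 1/4) has m(I) = 1/4 - (-5/4) = 3/2 (endpoints are measure-zero, so open/closed/half-open agree). Write I = (I cap Q) u (I \ Q). The rationals in I are countable, so m*(I cap Q) = 0 (cover each rational by intervals whose total length is arbitrarily small). By countable subadditivity m*(I) <= m*(I cap Q) + m*(I \ Q), hence m*(I \ Q) >= m(I) = 3/2. The reverse inequality m*(I \ Q) <= m*(I) = 3/2 is trivial since (I \ Q) is a subset of I. Therefore m*(I \ Q) = 3/2.

3/2


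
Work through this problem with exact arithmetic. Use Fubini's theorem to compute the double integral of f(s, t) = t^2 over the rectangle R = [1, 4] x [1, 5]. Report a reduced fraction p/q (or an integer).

f(s, t) is a tensor product of a function of s and a function of t, and both factors are bounded continuous (hence Lebesgue integrable) on the rectangle, so Fubini's theorem applies:
  integral_R f d(m x m) = (integral_a1^b1 1 ds) * (integral_a2^b2 t^2 dt).
Inner integral in s: integral_{1}^{4} 1 ds = (4^1 - 1^1)/1
  = 3.
Inner integral in t: integral_{1}^{5} t^2 dt = (5^3 - 1^3)/3
  = 124/3.
Product: (3) * (124/3) = 124.

124


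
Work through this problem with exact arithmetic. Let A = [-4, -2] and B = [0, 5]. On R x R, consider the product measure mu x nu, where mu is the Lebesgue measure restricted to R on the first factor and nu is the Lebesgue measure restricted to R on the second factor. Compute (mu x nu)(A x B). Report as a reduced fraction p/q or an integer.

For a measurable rectangle A x B, the product measure satisfies
  (mu x nu)(A x B) = mu(A) * nu(B).
  mu(A) = 2.
  nu(B) = 5.
  (mu x nu)(A x B) = 2 * 5 = 10.

10


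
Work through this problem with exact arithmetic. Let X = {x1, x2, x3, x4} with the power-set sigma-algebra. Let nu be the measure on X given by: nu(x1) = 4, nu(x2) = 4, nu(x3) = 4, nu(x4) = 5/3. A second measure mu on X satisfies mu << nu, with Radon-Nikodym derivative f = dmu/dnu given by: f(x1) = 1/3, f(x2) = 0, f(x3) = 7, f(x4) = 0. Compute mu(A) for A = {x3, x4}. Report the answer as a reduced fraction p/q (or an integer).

By the defining property of the Radon-Nikodym derivative, for every measurable set A,
  mu(A) = integral_A f dnu.
Since nu is a discrete measure concentrated on the atoms of X, the integral over A reduces to the sum
  mu(A) = sum_{x in A} f(x) * nu({x}).
Computing each term:
  x3: f(x3) * nu(x3) = 7 * 4 = 28.
  x4: f(x4) * nu(x4) = 0 * 5/3 = 0.
Summing: mu(A) = 28 + 0 = 28.

28


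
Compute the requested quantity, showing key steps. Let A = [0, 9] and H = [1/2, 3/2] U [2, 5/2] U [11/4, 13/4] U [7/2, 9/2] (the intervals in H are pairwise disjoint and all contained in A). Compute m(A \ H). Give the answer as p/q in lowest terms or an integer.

The ambient interval has length m(A) = 9 - 0 = 9.
Since the holes are disjoint and sit inside A, by finite additivity
  m(H) = sum_i (b_i - a_i), and m(A \ H) = m(A) - m(H).
Computing the hole measures:
  m(H_1) = 3/2 - 1/2 = 1.
  m(H_2) = 5/2 - 2 = 1/2.
  m(H_3) = 13/4 - 11/4 = 1/2.
  m(H_4) = 9/2 - 7/2 = 1.
Summed: m(H) = 1 + 1/2 + 1/2 + 1 = 3.
So m(A \ H) = 9 - 3 = 6.

6


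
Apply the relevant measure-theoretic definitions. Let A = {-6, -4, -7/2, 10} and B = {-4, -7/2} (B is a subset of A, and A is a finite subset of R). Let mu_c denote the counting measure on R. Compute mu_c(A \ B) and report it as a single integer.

Counting measure assigns mu_c(E) = |E| (number of elements) when E is finite. For B subset A, A \ B is the set of elements of A not in B, so |A \ B| = |A| - |B|.
|A| = 4, |B| = 2, so mu_c(A \ B) = 4 - 2 = 2.

2


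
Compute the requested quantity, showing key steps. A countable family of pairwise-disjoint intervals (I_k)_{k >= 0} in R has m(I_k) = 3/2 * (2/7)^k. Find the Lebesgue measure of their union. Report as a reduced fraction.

By countable additivity of the Lebesgue measure on pairwise disjoint measurable sets,
  m(union_{k >= 0} I_k) = sum_{k >= 0} m(I_k) = sum_{k >= 0} a * r^k,
  with a = 3/2 and r = 2/7.
Since 0 < r = 2/7 < 1, the geometric series converges:
  sum_{k >= 0} a * r^k = a / (1 - r).
  = 3/2 / (1 - 2/7)
  = 3/2 / (5/7)
  = 21/10.

21/10


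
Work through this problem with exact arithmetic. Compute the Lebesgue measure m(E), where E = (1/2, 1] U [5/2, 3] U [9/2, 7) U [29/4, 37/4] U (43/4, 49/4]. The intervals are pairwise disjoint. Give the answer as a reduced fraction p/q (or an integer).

For pairwise disjoint intervals, m(union_i I_i) = sum_i m(I_i),
and m is invariant under swapping open/closed endpoints (single points have measure 0).
So m(E) = sum_i (b_i - a_i).
  I_1 has length 1 - 1/2 = 1/2.
  I_2 has length 3 - 5/2 = 1/2.
  I_3 has length 7 - 9/2 = 5/2.
  I_4 has length 37/4 - 29/4 = 2.
  I_5 has length 49/4 - 43/4 = 3/2.
Summing:
  m(E) = 1/2 + 1/2 + 5/2 + 2 + 3/2 = 7.

7


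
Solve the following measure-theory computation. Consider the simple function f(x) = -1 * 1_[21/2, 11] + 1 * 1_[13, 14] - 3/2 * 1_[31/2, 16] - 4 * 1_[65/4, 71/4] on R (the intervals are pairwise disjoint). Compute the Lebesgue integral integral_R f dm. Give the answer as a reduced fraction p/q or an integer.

For a simple function f = sum_i c_i * 1_{A_i} with disjoint A_i,
  integral f dm = sum_i c_i * m(A_i).
Lengths of the A_i:
  m(A_1) = 11 - 21/2 = 1/2.
  m(A_2) = 14 - 13 = 1.
  m(A_3) = 16 - 31/2 = 1/2.
  m(A_4) = 71/4 - 65/4 = 3/2.
Contributions c_i * m(A_i):
  (-1) * (1/2) = -1/2.
  (1) * (1) = 1.
  (-3/2) * (1/2) = -3/4.
  (-4) * (3/2) = -6.
Total: -1/2 + 1 - 3/4 - 6 = -25/4.

-25/4


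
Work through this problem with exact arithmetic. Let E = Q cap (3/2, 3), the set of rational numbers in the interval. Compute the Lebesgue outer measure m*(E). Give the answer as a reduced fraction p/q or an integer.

Q cap (3/2, 3) is countable; list its elements as q_1, q_2, ... . Fix eps > 0 and cover the k-th point by an interval of length eps * 2^(-k). The cover has total length eps * sum_{k>=1} 2^(-k) = eps, so by definition of outer measure m*(Q cap (3/2, 3)) <= eps. Since eps was arbitrary and m* >= 0, the outer measure is 0.

0


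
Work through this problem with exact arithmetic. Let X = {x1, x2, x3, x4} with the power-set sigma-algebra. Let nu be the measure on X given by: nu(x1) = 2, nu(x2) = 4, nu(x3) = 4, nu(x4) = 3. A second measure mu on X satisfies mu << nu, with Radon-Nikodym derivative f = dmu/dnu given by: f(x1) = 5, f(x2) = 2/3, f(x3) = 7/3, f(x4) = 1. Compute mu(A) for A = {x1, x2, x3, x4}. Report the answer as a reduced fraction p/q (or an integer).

By the defining property of the Radon-Nikodym derivative, for every measurable set A,
  mu(A) = integral_A f dnu.
Since nu is a discrete measure concentrated on the atoms of X, the integral over A reduces to the sum
  mu(A) = sum_{x in A} f(x) * nu({x}).
Computing each term:
  x1: f(x1) * nu(x1) = 5 * 2 = 10.
  x2: f(x2) * nu(x2) = 2/3 * 4 = 8/3.
  x3: f(x3) * nu(x3) = 7/3 * 4 = 28/3.
  x4: f(x4) * nu(x4) = 1 * 3 = 3.
Summing: mu(A) = 10 + 8/3 + 28/3 + 3 = 25.

25


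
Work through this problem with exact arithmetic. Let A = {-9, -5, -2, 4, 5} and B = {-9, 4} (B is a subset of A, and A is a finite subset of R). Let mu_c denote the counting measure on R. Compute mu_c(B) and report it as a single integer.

Counting measure assigns mu_c(E) = |E| (number of elements) when E is finite.
B has 2 element(s), so mu_c(B) = 2.

2


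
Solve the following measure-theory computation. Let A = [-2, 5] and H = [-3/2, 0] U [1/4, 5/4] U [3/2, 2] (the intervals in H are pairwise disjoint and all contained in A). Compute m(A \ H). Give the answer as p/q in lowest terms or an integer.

The ambient interval has length m(A) = 5 - (-2) = 7.
Since the holes are disjoint and sit inside A, by finite additivity
  m(H) = sum_i (b_i - a_i), and m(A \ H) = m(A) - m(H).
Computing the hole measures:
  m(H_1) = 0 - (-3/2) = 3/2.
  m(H_2) = 5/4 - 1/4 = 1.
  m(H_3) = 2 - 3/2 = 1/2.
Summed: m(H) = 3/2 + 1 + 1/2 = 3.
So m(A \ H) = 7 - 3 = 4.

4


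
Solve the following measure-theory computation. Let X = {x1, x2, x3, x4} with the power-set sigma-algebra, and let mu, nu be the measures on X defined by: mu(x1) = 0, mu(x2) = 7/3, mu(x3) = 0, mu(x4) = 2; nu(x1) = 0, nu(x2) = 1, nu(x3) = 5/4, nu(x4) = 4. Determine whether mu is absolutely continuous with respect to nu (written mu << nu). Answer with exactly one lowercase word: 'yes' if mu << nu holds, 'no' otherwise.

mu << nu means: every nu-null measurable set is also mu-null; equivalently, for every atom x, if nu({x}) = 0 then mu({x}) = 0.
Checking each atom:
  x1: nu = 0, mu = 0 -> consistent with mu << nu.
  x2: nu = 1 > 0 -> no constraint.
  x3: nu = 5/4 > 0 -> no constraint.
  x4: nu = 4 > 0 -> no constraint.
No atom violates the condition. Therefore mu << nu.

yes


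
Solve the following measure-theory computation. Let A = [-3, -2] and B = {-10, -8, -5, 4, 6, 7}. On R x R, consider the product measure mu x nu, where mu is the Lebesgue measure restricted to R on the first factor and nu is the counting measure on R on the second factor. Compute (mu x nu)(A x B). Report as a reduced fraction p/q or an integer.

For a measurable rectangle A x B, the product measure satisfies
  (mu x nu)(A x B) = mu(A) * nu(B).
  mu(A) = 1.
  nu(B) = 6.
  (mu x nu)(A x B) = 1 * 6 = 6.

6


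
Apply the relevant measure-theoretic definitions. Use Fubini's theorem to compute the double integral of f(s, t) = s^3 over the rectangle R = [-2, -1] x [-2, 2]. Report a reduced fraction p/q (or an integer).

f(s, t) is a tensor product of a function of s and a function of t, and both factors are bounded continuous (hence Lebesgue integrable) on the rectangle, so Fubini's theorem applies:
  integral_R f d(m x m) = (integral_a1^b1 s^3 ds) * (integral_a2^b2 1 dt).
Inner integral in s: integral_{-2}^{-1} s^3 ds = ((-1)^4 - (-2)^4)/4
  = -15/4.
Inner integral in t: integral_{-2}^{2} 1 dt = (2^1 - (-2)^1)/1
  = 4.
Product: (-15/4) * (4) = -15.

-15


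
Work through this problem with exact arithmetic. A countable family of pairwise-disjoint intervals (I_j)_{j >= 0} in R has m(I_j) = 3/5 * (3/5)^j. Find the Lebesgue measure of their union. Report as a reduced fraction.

By countable additivity of the Lebesgue measure on pairwise disjoint measurable sets,
  m(union_{j >= 0} I_j) = sum_{j >= 0} m(I_j) = sum_{j >= 0} a * r^j,
  with a = 3/5 and r = 3/5.
Since 0 < r = 3/5 < 1, the geometric series converges:
  sum_{j >= 0} a * r^j = a / (1 - r).
  = 3/5 / (1 - 3/5)
  = 3/5 / (2/5)
  = 3/2.

3/2


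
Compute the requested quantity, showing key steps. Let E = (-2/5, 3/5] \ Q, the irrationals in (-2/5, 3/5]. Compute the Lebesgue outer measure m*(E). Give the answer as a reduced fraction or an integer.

The interval I = (-2/5, 3/5] has m(I) = 3/5 - (-2/5) = 1 (endpoints are measure-zero, so open/closed/half-open agree). Write I = (I cap Q) u (I \ Q). The rationals in I are countable, so m*(I cap Q) = 0 (cover each rational by intervals whose total length is arbitrarily small). By countable subadditivity m*(I) <= m*(I cap Q) + m*(I \ Q), hence m*(I \ Q) >= m(I) = 1. The reverse inequality m*(I \ Q) <= m*(I) = 1 is trivial since (I \ Q) is a subset of I. Therefore m*(I \ Q) = 1.

1


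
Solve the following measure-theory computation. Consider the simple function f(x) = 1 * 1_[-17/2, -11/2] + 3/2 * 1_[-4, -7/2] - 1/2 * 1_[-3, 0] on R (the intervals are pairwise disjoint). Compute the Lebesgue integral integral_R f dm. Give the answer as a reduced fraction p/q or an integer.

For a simple function f = sum_i c_i * 1_{A_i} with disjoint A_i,
  integral f dm = sum_i c_i * m(A_i).
Lengths of the A_i:
  m(A_1) = -11/2 - (-17/2) = 3.
  m(A_2) = -7/2 - (-4) = 1/2.
  m(A_3) = 0 - (-3) = 3.
Contributions c_i * m(A_i):
  (1) * (3) = 3.
  (3/2) * (1/2) = 3/4.
  (-1/2) * (3) = -3/2.
Total: 3 + 3/4 - 3/2 = 9/4.

9/4


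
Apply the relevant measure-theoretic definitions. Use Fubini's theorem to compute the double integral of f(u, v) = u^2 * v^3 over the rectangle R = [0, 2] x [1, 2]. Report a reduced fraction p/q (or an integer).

f(u, v) is a tensor product of a function of u and a function of v, and both factors are bounded continuous (hence Lebesgue integrable) on the rectangle, so Fubini's theorem applies:
  integral_R f d(m x m) = (integral_a1^b1 u^2 du) * (integral_a2^b2 v^3 dv).
Inner integral in u: integral_{0}^{2} u^2 du = (2^3 - 0^3)/3
  = 8/3.
Inner integral in v: integral_{1}^{2} v^3 dv = (2^4 - 1^4)/4
  = 15/4.
Product: (8/3) * (15/4) = 10.

10


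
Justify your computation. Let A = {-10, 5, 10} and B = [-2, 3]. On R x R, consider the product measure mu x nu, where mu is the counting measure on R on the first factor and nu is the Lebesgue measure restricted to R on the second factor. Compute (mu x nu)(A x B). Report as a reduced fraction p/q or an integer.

For a measurable rectangle A x B, the product measure satisfies
  (mu x nu)(A x B) = mu(A) * nu(B).
  mu(A) = 3.
  nu(B) = 5.
  (mu x nu)(A x B) = 3 * 5 = 15.

15


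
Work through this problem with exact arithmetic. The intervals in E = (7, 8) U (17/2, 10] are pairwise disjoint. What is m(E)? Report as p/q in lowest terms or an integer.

For pairwise disjoint intervals, m(union_i I_i) = sum_i m(I_i),
and m is invariant under swapping open/closed endpoints (single points have measure 0).
So m(E) = sum_i (b_i - a_i).
  I_1 has length 8 - 7 = 1.
  I_2 has length 10 - 17/2 = 3/2.
Summing:
  m(E) = 1 + 3/2 = 5/2.

5/2


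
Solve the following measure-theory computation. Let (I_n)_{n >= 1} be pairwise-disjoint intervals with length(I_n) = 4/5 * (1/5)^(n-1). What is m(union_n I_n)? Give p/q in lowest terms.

By countable additivity of the Lebesgue measure on pairwise disjoint measurable sets,
  m(union_{n >= 1} I_n) = sum_{n >= 1} m(I_n) = sum_{n >= 1} a * r^(n-1),
  with a = 4/5 and r = 1/5.
Since 0 < r = 1/5 < 1, the geometric series converges:
  sum_{n >= 1} a * r^(n-1) = a / (1 - r).
  = 4/5 / (1 - 1/5)
  = 4/5 / (4/5)
  = 1.

1


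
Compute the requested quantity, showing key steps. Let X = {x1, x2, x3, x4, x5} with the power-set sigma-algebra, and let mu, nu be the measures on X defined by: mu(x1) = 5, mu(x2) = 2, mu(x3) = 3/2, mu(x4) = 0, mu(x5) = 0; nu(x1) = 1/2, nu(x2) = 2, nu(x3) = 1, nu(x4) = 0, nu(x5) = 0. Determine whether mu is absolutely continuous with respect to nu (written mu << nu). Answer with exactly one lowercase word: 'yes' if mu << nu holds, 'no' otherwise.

mu << nu means: every nu-null measurable set is also mu-null; equivalently, for every atom x, if nu({x}) = 0 then mu({x}) = 0.
Checking each atom:
  x1: nu = 1/2 > 0 -> no constraint.
  x2: nu = 2 > 0 -> no constraint.
  x3: nu = 1 > 0 -> no constraint.
  x4: nu = 0, mu = 0 -> consistent with mu << nu.
  x5: nu = 0, mu = 0 -> consistent with mu << nu.
No atom violates the condition. Therefore mu << nu.

yes


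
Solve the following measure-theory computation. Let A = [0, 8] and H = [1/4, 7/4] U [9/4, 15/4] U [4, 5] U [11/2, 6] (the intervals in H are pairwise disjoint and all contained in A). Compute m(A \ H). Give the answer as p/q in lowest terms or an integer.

The ambient interval has length m(A) = 8 - 0 = 8.
Since the holes are disjoint and sit inside A, by finite additivity
  m(H) = sum_i (b_i - a_i), and m(A \ H) = m(A) - m(H).
Computing the hole measures:
  m(H_1) = 7/4 - 1/4 = 3/2.
  m(H_2) = 15/4 - 9/4 = 3/2.
  m(H_3) = 5 - 4 = 1.
  m(H_4) = 6 - 11/2 = 1/2.
Summed: m(H) = 3/2 + 3/2 + 1 + 1/2 = 9/2.
So m(A \ H) = 8 - 9/2 = 7/2.

7/2


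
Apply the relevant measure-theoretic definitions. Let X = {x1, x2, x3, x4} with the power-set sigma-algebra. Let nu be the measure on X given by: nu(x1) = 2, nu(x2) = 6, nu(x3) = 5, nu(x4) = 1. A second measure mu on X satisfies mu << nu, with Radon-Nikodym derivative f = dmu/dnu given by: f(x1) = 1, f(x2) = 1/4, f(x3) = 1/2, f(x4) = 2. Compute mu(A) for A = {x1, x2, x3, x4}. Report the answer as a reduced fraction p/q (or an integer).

By the defining property of the Radon-Nikodym derivative, for every measurable set A,
  mu(A) = integral_A f dnu.
Since nu is a discrete measure concentrated on the atoms of X, the integral over A reduces to the sum
  mu(A) = sum_{x in A} f(x) * nu({x}).
Computing each term:
  x1: f(x1) * nu(x1) = 1 * 2 = 2.
  x2: f(x2) * nu(x2) = 1/4 * 6 = 3/2.
  x3: f(x3) * nu(x3) = 1/2 * 5 = 5/2.
  x4: f(x4) * nu(x4) = 2 * 1 = 2.
Summing: mu(A) = 2 + 3/2 + 5/2 + 2 = 8.

8


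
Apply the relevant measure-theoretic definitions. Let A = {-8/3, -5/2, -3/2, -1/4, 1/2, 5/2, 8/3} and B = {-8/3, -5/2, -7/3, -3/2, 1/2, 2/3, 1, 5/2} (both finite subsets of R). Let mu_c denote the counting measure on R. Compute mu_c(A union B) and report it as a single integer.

Counting measure on a finite set equals cardinality. By inclusion-exclusion, |A union B| = |A| + |B| - |A cap B|.
|A| = 7, |B| = 8, |A cap B| = 5.
So mu_c(A union B) = 7 + 8 - 5 = 10.

10


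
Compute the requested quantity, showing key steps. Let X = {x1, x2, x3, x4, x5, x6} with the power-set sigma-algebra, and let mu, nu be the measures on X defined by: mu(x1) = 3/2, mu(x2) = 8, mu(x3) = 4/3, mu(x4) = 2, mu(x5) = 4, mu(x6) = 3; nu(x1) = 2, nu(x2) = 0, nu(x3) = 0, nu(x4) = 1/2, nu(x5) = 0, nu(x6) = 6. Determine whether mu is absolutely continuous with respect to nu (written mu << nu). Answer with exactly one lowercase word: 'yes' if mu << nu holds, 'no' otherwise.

mu << nu means: every nu-null measurable set is also mu-null; equivalently, for every atom x, if nu({x}) = 0 then mu({x}) = 0.
Checking each atom:
  x1: nu = 2 > 0 -> no constraint.
  x2: nu = 0, mu = 8 > 0 -> violates mu << nu.
  x3: nu = 0, mu = 4/3 > 0 -> violates mu << nu.
  x4: nu = 1/2 > 0 -> no constraint.
  x5: nu = 0, mu = 4 > 0 -> violates mu << nu.
  x6: nu = 6 > 0 -> no constraint.
The atom(s) x2, x3, x5 violate the condition (nu = 0 but mu > 0). Therefore mu is NOT absolutely continuous w.r.t. nu.

no


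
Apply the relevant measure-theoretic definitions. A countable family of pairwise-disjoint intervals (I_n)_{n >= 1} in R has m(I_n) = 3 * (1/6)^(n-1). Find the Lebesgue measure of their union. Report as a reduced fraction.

By countable additivity of the Lebesgue measure on pairwise disjoint measurable sets,
  m(union_{n >= 1} I_n) = sum_{n >= 1} m(I_n) = sum_{n >= 1} a * r^(n-1),
  with a = 3 and r = 1/6.
Since 0 < r = 1/6 < 1, the geometric series converges:
  sum_{n >= 1} a * r^(n-1) = a / (1 - r).
  = 3 / (1 - 1/6)
  = 3 / (5/6)
  = 18/5.

18/5


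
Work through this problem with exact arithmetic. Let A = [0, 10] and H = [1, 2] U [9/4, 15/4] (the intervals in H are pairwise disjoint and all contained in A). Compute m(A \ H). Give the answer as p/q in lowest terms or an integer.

The ambient interval has length m(A) = 10 - 0 = 10.
Since the holes are disjoint and sit inside A, by finite additivity
  m(H) = sum_i (b_i - a_i), and m(A \ H) = m(A) - m(H).
Computing the hole measures:
  m(H_1) = 2 - 1 = 1.
  m(H_2) = 15/4 - 9/4 = 3/2.
Summed: m(H) = 1 + 3/2 = 5/2.
So m(A \ H) = 10 - 5/2 = 15/2.

15/2


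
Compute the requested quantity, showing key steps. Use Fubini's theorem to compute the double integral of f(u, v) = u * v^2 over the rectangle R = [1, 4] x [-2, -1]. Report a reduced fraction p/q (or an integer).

f(u, v) is a tensor product of a function of u and a function of v, and both factors are bounded continuous (hence Lebesgue integrable) on the rectangle, so Fubini's theorem applies:
  integral_R f d(m x m) = (integral_a1^b1 u du) * (integral_a2^b2 v^2 dv).
Inner integral in u: integral_{1}^{4} u du = (4^2 - 1^2)/2
  = 15/2.
Inner integral in v: integral_{-2}^{-1} v^2 dv = ((-1)^3 - (-2)^3)/3
  = 7/3.
Product: (15/2) * (7/3) = 35/2.

35/2


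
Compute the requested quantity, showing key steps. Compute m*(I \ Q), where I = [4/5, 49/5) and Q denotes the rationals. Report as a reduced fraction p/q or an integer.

The interval I = [4/5, 49/5) has m(I) = 49/5 - 4/5 = 9 (endpoints are measure-zero, so open/closed/half-open agree). Write I = (I cap Q) u (I \ Q). The rationals in I are countable, so m*(I cap Q) = 0 (cover each rational by intervals whose total length is arbitrarily small). By countable subadditivity m*(I) <= m*(I cap Q) + m*(I \ Q), hence m*(I \ Q) >= m(I) = 9. The reverse inequality m*(I \ Q) <= m*(I) = 9 is trivial since (I \ Q) is a subset of I. Therefore m*(I \ Q) = 9.

9


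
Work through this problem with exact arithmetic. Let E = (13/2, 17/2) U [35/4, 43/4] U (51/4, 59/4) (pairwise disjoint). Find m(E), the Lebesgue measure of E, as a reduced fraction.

For pairwise disjoint intervals, m(union_i I_i) = sum_i m(I_i),
and m is invariant under swapping open/closed endpoints (single points have measure 0).
So m(E) = sum_i (b_i - a_i).
  I_1 has length 17/2 - 13/2 = 2.
  I_2 has length 43/4 - 35/4 = 2.
  I_3 has length 59/4 - 51/4 = 2.
Summing:
  m(E) = 2 + 2 + 2 = 6.

6


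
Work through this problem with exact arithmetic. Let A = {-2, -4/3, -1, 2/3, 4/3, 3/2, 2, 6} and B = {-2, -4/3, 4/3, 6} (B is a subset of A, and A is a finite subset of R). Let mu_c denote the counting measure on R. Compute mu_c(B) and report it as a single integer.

Counting measure assigns mu_c(E) = |E| (number of elements) when E is finite.
B has 4 element(s), so mu_c(B) = 4.

4


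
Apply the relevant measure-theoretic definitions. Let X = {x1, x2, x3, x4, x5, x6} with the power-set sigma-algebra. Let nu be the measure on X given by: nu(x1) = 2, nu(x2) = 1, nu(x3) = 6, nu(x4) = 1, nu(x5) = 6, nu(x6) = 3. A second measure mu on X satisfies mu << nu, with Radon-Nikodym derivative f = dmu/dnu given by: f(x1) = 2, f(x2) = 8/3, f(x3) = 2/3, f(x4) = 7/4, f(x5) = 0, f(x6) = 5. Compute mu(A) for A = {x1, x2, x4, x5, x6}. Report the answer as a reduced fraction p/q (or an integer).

By the defining property of the Radon-Nikodym derivative, for every measurable set A,
  mu(A) = integral_A f dnu.
Since nu is a discrete measure concentrated on the atoms of X, the integral over A reduces to the sum
  mu(A) = sum_{x in A} f(x) * nu({x}).
Computing each term:
  x1: f(x1) * nu(x1) = 2 * 2 = 4.
  x2: f(x2) * nu(x2) = 8/3 * 1 = 8/3.
  x4: f(x4) * nu(x4) = 7/4 * 1 = 7/4.
  x5: f(x5) * nu(x5) = 0 * 6 = 0.
  x6: f(x6) * nu(x6) = 5 * 3 = 15.
Summing: mu(A) = 4 + 8/3 + 7/4 + 0 + 15 = 281/12.

281/12


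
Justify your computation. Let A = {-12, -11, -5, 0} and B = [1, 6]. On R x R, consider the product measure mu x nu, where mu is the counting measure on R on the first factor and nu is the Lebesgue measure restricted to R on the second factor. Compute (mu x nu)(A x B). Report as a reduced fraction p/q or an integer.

For a measurable rectangle A x B, the product measure satisfies
  (mu x nu)(A x B) = mu(A) * nu(B).
  mu(A) = 4.
  nu(B) = 5.
  (mu x nu)(A x B) = 4 * 5 = 20.

20


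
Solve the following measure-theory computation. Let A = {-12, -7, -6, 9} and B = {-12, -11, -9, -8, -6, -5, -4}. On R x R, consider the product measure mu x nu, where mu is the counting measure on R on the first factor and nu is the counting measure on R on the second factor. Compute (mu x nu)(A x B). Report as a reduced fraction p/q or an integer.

For a measurable rectangle A x B, the product measure satisfies
  (mu x nu)(A x B) = mu(A) * nu(B).
  mu(A) = 4.
  nu(B) = 7.
  (mu x nu)(A x B) = 4 * 7 = 28.

28


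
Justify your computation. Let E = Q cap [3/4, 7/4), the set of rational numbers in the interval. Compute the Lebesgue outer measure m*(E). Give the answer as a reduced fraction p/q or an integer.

E = Q cap [3/4, 7/4) is a subset of Q, which is countable. Enumerate Q = {q_1, q_2, ...}; for any eps > 0, cover q_k by the open interval (q_k - eps/2^(k+1), q_k + eps/2^(k+1)), of length eps/2^k. The total cover length is sum_{k>=1} eps/2^k = eps. Hence m*(E) <= m*(Q) <= eps for every eps > 0, and since outer measure is non-negative, m*(E) = 0.

0


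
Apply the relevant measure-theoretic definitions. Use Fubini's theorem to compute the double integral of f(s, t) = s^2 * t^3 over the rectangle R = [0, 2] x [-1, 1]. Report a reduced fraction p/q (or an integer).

f(s, t) is a tensor product of a function of s and a function of t, and both factors are bounded continuous (hence Lebesgue integrable) on the rectangle, so Fubini's theorem applies:
  integral_R f d(m x m) = (integral_a1^b1 s^2 ds) * (integral_a2^b2 t^3 dt).
Inner integral in s: integral_{0}^{2} s^2 ds = (2^3 - 0^3)/3
  = 8/3.
Inner integral in t: integral_{-1}^{1} t^3 dt = (1^4 - (-1)^4)/4
  = 0.
Product: (8/3) * (0) = 0.

0


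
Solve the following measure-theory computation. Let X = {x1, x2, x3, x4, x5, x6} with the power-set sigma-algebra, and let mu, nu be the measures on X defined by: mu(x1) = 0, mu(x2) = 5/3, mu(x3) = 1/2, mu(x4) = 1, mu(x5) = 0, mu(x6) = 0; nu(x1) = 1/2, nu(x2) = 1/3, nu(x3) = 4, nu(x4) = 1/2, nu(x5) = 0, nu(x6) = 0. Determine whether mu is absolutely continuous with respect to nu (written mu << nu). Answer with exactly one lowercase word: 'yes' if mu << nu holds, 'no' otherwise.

mu << nu means: every nu-null measurable set is also mu-null; equivalently, for every atom x, if nu({x}) = 0 then mu({x}) = 0.
Checking each atom:
  x1: nu = 1/2 > 0 -> no constraint.
  x2: nu = 1/3 > 0 -> no constraint.
  x3: nu = 4 > 0 -> no constraint.
  x4: nu = 1/2 > 0 -> no constraint.
  x5: nu = 0, mu = 0 -> consistent with mu << nu.
  x6: nu = 0, mu = 0 -> consistent with mu << nu.
No atom violates the condition. Therefore mu << nu.

yes


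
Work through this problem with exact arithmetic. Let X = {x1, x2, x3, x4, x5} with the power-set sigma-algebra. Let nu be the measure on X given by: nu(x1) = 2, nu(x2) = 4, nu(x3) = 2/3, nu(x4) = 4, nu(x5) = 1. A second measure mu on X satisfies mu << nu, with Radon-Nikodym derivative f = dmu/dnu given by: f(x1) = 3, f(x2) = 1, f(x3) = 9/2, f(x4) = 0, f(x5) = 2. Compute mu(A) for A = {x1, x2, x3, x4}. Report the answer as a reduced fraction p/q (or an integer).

By the defining property of the Radon-Nikodym derivative, for every measurable set A,
  mu(A) = integral_A f dnu.
Since nu is a discrete measure concentrated on the atoms of X, the integral over A reduces to the sum
  mu(A) = sum_{x in A} f(x) * nu({x}).
Computing each term:
  x1: f(x1) * nu(x1) = 3 * 2 = 6.
  x2: f(x2) * nu(x2) = 1 * 4 = 4.
  x3: f(x3) * nu(x3) = 9/2 * 2/3 = 3.
  x4: f(x4) * nu(x4) = 0 * 4 = 0.
Summing: mu(A) = 6 + 4 + 3 + 0 = 13.

13


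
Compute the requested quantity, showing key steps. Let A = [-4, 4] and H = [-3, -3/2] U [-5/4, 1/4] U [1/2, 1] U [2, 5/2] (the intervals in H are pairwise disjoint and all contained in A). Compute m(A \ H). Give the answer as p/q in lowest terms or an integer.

The ambient interval has length m(A) = 4 - (-4) = 8.
Since the holes are disjoint and sit inside A, by finite additivity
  m(H) = sum_i (b_i - a_i), and m(A \ H) = m(A) - m(H).
Computing the hole measures:
  m(H_1) = -3/2 - (-3) = 3/2.
  m(H_2) = 1/4 - (-5/4) = 3/2.
  m(H_3) = 1 - 1/2 = 1/2.
  m(H_4) = 5/2 - 2 = 1/2.
Summed: m(H) = 3/2 + 3/2 + 1/2 + 1/2 = 4.
So m(A \ H) = 8 - 4 = 4.

4


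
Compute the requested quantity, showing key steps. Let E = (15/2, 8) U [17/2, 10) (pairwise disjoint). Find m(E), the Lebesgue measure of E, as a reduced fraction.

For pairwise disjoint intervals, m(union_i I_i) = sum_i m(I_i),
and m is invariant under swapping open/closed endpoints (single points have measure 0).
So m(E) = sum_i (b_i - a_i).
  I_1 has length 8 - 15/2 = 1/2.
  I_2 has length 10 - 17/2 = 3/2.
Summing:
  m(E) = 1/2 + 3/2 = 2.

2


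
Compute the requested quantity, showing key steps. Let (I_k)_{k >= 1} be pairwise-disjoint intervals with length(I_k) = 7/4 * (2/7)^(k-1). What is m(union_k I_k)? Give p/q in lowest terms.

By countable additivity of the Lebesgue measure on pairwise disjoint measurable sets,
  m(union_{k >= 1} I_k) = sum_{k >= 1} m(I_k) = sum_{k >= 1} a * r^(k-1),
  with a = 7/4 and r = 2/7.
Since 0 < r = 2/7 < 1, the geometric series converges:
  sum_{k >= 1} a * r^(k-1) = a / (1 - r).
  = 7/4 / (1 - 2/7)
  = 7/4 / (5/7)
  = 49/20.

49/20


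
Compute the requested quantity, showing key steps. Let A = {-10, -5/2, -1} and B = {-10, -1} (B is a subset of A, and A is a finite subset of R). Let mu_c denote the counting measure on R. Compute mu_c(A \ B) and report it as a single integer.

Counting measure assigns mu_c(E) = |E| (number of elements) when E is finite. For B subset A, A \ B is the set of elements of A not in B, so |A \ B| = |A| - |B|.
|A| = 3, |B| = 2, so mu_c(A \ B) = 3 - 2 = 1.

1


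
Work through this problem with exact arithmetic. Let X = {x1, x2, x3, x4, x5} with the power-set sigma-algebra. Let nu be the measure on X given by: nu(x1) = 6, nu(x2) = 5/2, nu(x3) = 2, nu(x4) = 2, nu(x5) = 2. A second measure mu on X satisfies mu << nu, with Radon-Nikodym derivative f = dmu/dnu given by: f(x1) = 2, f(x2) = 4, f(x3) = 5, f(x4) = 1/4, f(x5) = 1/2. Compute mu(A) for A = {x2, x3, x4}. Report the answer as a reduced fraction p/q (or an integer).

By the defining property of the Radon-Nikodym derivative, for every measurable set A,
  mu(A) = integral_A f dnu.
Since nu is a discrete measure concentrated on the atoms of X, the integral over A reduces to the sum
  mu(A) = sum_{x in A} f(x) * nu({x}).
Computing each term:
  x2: f(x2) * nu(x2) = 4 * 5/2 = 10.
  x3: f(x3) * nu(x3) = 5 * 2 = 10.
  x4: f(x4) * nu(x4) = 1/4 * 2 = 1/2.
Summing: mu(A) = 10 + 10 + 1/2 = 41/2.

41/2


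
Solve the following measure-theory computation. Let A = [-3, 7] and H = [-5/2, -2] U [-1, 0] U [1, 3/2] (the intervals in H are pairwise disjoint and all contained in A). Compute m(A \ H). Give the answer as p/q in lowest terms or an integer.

The ambient interval has length m(A) = 7 - (-3) = 10.
Since the holes are disjoint and sit inside A, by finite additivity
  m(H) = sum_i (b_i - a_i), and m(A \ H) = m(A) - m(H).
Computing the hole measures:
  m(H_1) = -2 - (-5/2) = 1/2.
  m(H_2) = 0 - (-1) = 1.
  m(H_3) = 3/2 - 1 = 1/2.
Summed: m(H) = 1/2 + 1 + 1/2 = 2.
So m(A \ H) = 10 - 2 = 8.

8


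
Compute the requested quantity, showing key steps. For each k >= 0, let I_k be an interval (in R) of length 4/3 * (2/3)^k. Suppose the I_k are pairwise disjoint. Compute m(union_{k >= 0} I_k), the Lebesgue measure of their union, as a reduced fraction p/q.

By countable additivity of the Lebesgue measure on pairwise disjoint measurable sets,
  m(union_{k >= 0} I_k) = sum_{k >= 0} m(I_k) = sum_{k >= 0} a * r^k,
  with a = 4/3 and r = 2/3.
Since 0 < r = 2/3 < 1, the geometric series converges:
  sum_{k >= 0} a * r^k = a / (1 - r).
  = 4/3 / (1 - 2/3)
  = 4/3 / (1/3)
  = 4.

4


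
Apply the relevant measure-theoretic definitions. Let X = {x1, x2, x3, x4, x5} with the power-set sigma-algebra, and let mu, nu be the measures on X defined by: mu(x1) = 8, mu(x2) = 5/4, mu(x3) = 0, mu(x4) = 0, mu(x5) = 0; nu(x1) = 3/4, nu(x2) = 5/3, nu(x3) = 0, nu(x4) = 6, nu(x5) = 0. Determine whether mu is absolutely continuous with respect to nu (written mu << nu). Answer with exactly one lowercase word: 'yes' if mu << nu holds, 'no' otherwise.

mu << nu means: every nu-null measurable set is also mu-null; equivalently, for every atom x, if nu({x}) = 0 then mu({x}) = 0.
Checking each atom:
  x1: nu = 3/4 > 0 -> no constraint.
  x2: nu = 5/3 > 0 -> no constraint.
  x3: nu = 0, mu = 0 -> consistent with mu << nu.
  x4: nu = 6 > 0 -> no constraint.
  x5: nu = 0, mu = 0 -> consistent with mu << nu.
No atom violates the condition. Therefore mu << nu.

yes


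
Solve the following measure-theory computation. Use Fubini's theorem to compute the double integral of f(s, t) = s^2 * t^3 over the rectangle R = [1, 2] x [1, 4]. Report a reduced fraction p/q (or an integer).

f(s, t) is a tensor product of a function of s and a function of t, and both factors are bounded continuous (hence Lebesgue integrable) on the rectangle, so Fubini's theorem applies:
  integral_R f d(m x m) = (integral_a1^b1 s^2 ds) * (integral_a2^b2 t^3 dt).
Inner integral in s: integral_{1}^{2} s^2 ds = (2^3 - 1^3)/3
  = 7/3.
Inner integral in t: integral_{1}^{4} t^3 dt = (4^4 - 1^4)/4
  = 255/4.
Product: (7/3) * (255/4) = 595/4.

595/4


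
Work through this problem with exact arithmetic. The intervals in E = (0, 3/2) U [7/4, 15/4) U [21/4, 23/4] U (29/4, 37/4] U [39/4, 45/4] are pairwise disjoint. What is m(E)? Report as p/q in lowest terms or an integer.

For pairwise disjoint intervals, m(union_i I_i) = sum_i m(I_i),
and m is invariant under swapping open/closed endpoints (single points have measure 0).
So m(E) = sum_i (b_i - a_i).
  I_1 has length 3/2 - 0 = 3/2.
  I_2 has length 15/4 - 7/4 = 2.
  I_3 has length 23/4 - 21/4 = 1/2.
  I_4 has length 37/4 - 29/4 = 2.
  I_5 has length 45/4 - 39/4 = 3/2.
Summing:
  m(E) = 3/2 + 2 + 1/2 + 2 + 3/2 = 15/2.

15/2


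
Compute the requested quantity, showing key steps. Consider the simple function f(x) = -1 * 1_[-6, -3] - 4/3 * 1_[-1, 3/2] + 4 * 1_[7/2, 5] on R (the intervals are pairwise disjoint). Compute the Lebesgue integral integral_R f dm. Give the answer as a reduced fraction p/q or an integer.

For a simple function f = sum_i c_i * 1_{A_i} with disjoint A_i,
  integral f dm = sum_i c_i * m(A_i).
Lengths of the A_i:
  m(A_1) = -3 - (-6) = 3.
  m(A_2) = 3/2 - (-1) = 5/2.
  m(A_3) = 5 - 7/2 = 3/2.
Contributions c_i * m(A_i):
  (-1) * (3) = -3.
  (-4/3) * (5/2) = -10/3.
  (4) * (3/2) = 6.
Total: -3 - 10/3 + 6 = -1/3.

-1/3


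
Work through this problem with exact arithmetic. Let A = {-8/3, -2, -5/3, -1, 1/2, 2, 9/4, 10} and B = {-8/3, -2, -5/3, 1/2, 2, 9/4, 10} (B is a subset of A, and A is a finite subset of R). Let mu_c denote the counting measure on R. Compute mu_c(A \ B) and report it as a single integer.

Counting measure assigns mu_c(E) = |E| (number of elements) when E is finite. For B subset A, A \ B is the set of elements of A not in B, so |A \ B| = |A| - |B|.
|A| = 8, |B| = 7, so mu_c(A \ B) = 8 - 7 = 1.

1


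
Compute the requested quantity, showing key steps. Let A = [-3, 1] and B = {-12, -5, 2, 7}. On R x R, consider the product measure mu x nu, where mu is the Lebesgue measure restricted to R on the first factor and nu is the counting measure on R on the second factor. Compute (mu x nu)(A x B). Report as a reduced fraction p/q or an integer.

For a measurable rectangle A x B, the product measure satisfies
  (mu x nu)(A x B) = mu(A) * nu(B).
  mu(A) = 4.
  nu(B) = 4.
  (mu x nu)(A x B) = 4 * 4 = 16.

16


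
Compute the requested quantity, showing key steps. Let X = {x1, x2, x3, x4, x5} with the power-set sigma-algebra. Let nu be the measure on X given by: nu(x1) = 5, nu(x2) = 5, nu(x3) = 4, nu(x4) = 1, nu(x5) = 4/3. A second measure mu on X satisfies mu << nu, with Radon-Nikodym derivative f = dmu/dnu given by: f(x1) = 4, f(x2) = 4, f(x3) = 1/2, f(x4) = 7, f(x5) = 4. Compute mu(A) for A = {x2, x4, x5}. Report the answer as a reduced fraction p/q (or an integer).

By the defining property of the Radon-Nikodym derivative, for every measurable set A,
  mu(A) = integral_A f dnu.
Since nu is a discrete measure concentrated on the atoms of X, the integral over A reduces to the sum
  mu(A) = sum_{x in A} f(x) * nu({x}).
Computing each term:
  x2: f(x2) * nu(x2) = 4 * 5 = 20.
  x4: f(x4) * nu(x4) = 7 * 1 = 7.
  x5: f(x5) * nu(x5) = 4 * 4/3 = 16/3.
Summing: mu(A) = 20 + 7 + 16/3 = 97/3.

97/3


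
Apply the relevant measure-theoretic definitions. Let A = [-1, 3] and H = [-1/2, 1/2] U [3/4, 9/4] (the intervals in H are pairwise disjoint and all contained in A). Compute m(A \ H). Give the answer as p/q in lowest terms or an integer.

The ambient interval has length m(A) = 3 - (-1) = 4.
Since the holes are disjoint and sit inside A, by finite additivity
  m(H) = sum_i (b_i - a_i), and m(A \ H) = m(A) - m(H).
Computing the hole measures:
  m(H_1) = 1/2 - (-1/2) = 1.
  m(H_2) = 9/4 - 3/4 = 3/2.
Summed: m(H) = 1 + 3/2 = 5/2.
So m(A \ H) = 4 - 5/2 = 3/2.

3/2


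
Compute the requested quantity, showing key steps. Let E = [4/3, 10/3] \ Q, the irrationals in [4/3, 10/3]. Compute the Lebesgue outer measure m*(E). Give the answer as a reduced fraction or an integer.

The interval I = [4/3, 10/3] has m(I) = 10/3 - 4/3 = 2 (endpoints are measure-zero, so open/closed/half-open agree). Write I = (I cap Q) u (I \ Q). The rationals in I are countable, so m*(I cap Q) = 0 (cover each rational by intervals whose total length is arbitrarily small). By countable subadditivity m*(I) <= m*(I cap Q) + m*(I \ Q), hence m*(I \ Q) >= m(I) = 2. The reverse inequality m*(I \ Q) <= m*(I) = 2 is trivial since (I \ Q) is a subset of I. Therefore m*(I \ Q) = 2.

2


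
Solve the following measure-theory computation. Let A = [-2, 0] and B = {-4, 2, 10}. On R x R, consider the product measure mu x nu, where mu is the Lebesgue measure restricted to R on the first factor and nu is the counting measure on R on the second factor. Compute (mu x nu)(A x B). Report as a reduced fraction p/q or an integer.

For a measurable rectangle A x B, the product measure satisfies
  (mu x nu)(A x B) = mu(A) * nu(B).
  mu(A) = 2.
  nu(B) = 3.
  (mu x nu)(A x B) = 2 * 3 = 6.

6


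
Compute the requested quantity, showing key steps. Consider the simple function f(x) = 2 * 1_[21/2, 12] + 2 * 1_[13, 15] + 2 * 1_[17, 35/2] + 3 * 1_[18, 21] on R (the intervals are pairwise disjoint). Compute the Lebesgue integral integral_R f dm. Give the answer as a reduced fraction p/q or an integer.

For a simple function f = sum_i c_i * 1_{A_i} with disjoint A_i,
  integral f dm = sum_i c_i * m(A_i).
Lengths of the A_i:
  m(A_1) = 12 - 21/2 = 3/2.
  m(A_2) = 15 - 13 = 2.
  m(A_3) = 35/2 - 17 = 1/2.
  m(A_4) = 21 - 18 = 3.
Contributions c_i * m(A_i):
  (2) * (3/2) = 3.
  (2) * (2) = 4.
  (2) * (1/2) = 1.
  (3) * (3) = 9.
Total: 3 + 4 + 1 + 9 = 17.

17


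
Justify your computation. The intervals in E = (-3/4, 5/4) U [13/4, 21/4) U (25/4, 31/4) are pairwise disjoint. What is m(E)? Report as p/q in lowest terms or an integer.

For pairwise disjoint intervals, m(union_i I_i) = sum_i m(I_i),
and m is invariant under swapping open/closed endpoints (single points have measure 0).
So m(E) = sum_i (b_i - a_i).
  I_1 has length 5/4 - (-3/4) = 2.
  I_2 has length 21/4 - 13/4 = 2.
  I_3 has length 31/4 - 25/4 = 3/2.
Summing:
  m(E) = 2 + 2 + 3/2 = 11/2.

11/2


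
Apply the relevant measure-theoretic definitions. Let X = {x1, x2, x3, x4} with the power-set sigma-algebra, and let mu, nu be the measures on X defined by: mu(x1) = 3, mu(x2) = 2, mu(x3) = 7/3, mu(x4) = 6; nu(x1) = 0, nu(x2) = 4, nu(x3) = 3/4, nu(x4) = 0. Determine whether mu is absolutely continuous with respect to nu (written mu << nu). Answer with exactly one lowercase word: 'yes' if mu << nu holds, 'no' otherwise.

mu << nu means: every nu-null measurable set is also mu-null; equivalently, for every atom x, if nu({x}) = 0 then mu({x}) = 0.
Checking each atom:
  x1: nu = 0, mu = 3 > 0 -> violates mu << nu.
  x2: nu = 4 > 0 -> no constraint.
  x3: nu = 3/4 > 0 -> no constraint.
  x4: nu = 0, mu = 6 > 0 -> violates mu << nu.
The atom(s) x1, x4 violate the condition (nu = 0 but mu > 0). Therefore mu is NOT absolutely continuous w.r.t. nu.

no
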